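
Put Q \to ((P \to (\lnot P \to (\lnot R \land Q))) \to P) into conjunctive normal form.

\lnot Q \lor P

Q \to ((P \to (\lnot P \to (\lnot R \land Q))) \to P)
≡ \lnot Q \lor ((P \to (\lnot P \to (\lnot R \land Q))) \to P)   — eliminate \to
≡ \lnot Q \lor \lnot (P \to (\lnot P \to (\lnot R \land Q))) \lor P   — eliminate \to
≡ \lnot Q \lor \lnot (\lnot P \lor (\lnot P \to (\lnot R \land Q))) \lor P   — eliminate \to
≡ \lnot Q \lor \lnot (\lnot P \lor \lnot \lnot P \lor (\lnot R \land Q)) \lor P   — eliminate \to
≡ \lnot Q \lor (\lnot \lnot P \land \lnot \lnot \lnot P \land \lnot (\lnot R \land Q)) \lor P   — De Morgan
≡ \lnot Q \lor (P \land \lnot \lnot \lnot P \land \lnot (\lnot R \land Q)) \lor P   — double negation
≡ \lnot Q \lor (P \land \lnot P \land \lnot (\lnot R \land Q)) \lor P   — double negation
≡ \lnot Q \lor (P \land \lnot P \land (\lnot \lnot R \lor \lnot Q)) \lor P   — De Morgan
≡ \lnot Q \lor (P \land \lnot P \land (R \lor \lnot Q)) \lor P   — double negation
≡ (\lnot Q \lor P \lor P) \land (\lnot Q \lor \lnot P \lor P) \land (\lnot Q \lor R \lor \lnot Q \lor P)   — distribute \lor over \land
≡ \lnot Q \lor P   — simplify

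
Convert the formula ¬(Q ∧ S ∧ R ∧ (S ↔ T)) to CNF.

¬(Q ∧ S ∧ R ∧ (S ↔ T))
= ¬(Q ∧ S ∧ R ∧ (S → T) ∧ (T → S))   — eliminate ↔
= ¬(Q ∧ S ∧ R ∧ (¬S ∨ T) ∧ (T → S))   — eliminate →
= ¬(Q ∧ S ∧ R ∧ (¬S ∨ T) ∧ (¬T ∨ S))   — eliminate →
= ¬Q ∨ ¬S ∨ ¬R ∨ ¬(¬S ∨ T) ∨ ¬(¬T ∨ S)   — De Morgan
= ¬Q ∨ ¬S ∨ ¬R ∨ (¬¬S ∧ ¬T) ∨ ¬(¬T ∨ S)   — De Morgan
= ¬Q ∨ ¬S ∨ ¬R ∨ (S ∧ ¬T) ∨ ¬(¬T ∨ S)   — double negation
= ¬Q ∨ ¬S ∨ ¬R ∨ (S ∧ ¬T) ∨ (¬¬T ∧ ¬S)   — De Morgan
= ¬Q ∨ ¬S ∨ ¬R ∨ (S ∧ ¬T) ∨ (T ∧ ¬S)   — double negation
= (¬Q ∨ ¬S ∨ ¬R ∨ S ∨ T) ∧ (¬Q ∨ ¬S ∨ ¬R ∨ S ∨ ¬S) ∧ (¬Q ∨ ¬S ∨ ¬R ∨ ¬T ∨ T) ∧ (¬Q ∨ ¬S ∨ ¬R ∨ ¬T ∨ ¬S)   — distribute ∨ over ∧
= ¬Q ∨ ¬S ∨ ¬R ∨ ¬T   — simplify

¬Q ∨ ¬S ∨ ¬R ∨ ¬T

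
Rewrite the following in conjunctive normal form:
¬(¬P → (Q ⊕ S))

¬P ∧ (¬Q ∨ S) ∧ (¬S ∨ Q)

¬(¬P → (Q ⊕ S))
= ¬(¬¬P ∨ (Q ⊕ S))   — eliminate →
= ¬(¬¬P ∨ ((Q ∨ S) ∧ ¬(Q ∧ S)))   — expand ⊕
= ¬¬¬P ∧ ¬((Q ∨ S) ∧ ¬(Q ∧ S))   — De Morgan
= ¬P ∧ ¬((Q ∨ S) ∧ ¬(Q ∧ S))   — double negation
= ¬P ∧ (¬(Q ∨ S) ∨ ¬¬(Q ∧ S))   — De Morgan
= ¬P ∧ ((¬Q ∧ ¬S) ∨ ¬¬(Q ∧ S))   — De Morgan
= ¬P ∧ ((¬Q ∧ ¬S) ∨ (Q ∧ S))   — double negation
= ¬P ∧ (¬Q ∨ Q) ∧ (¬Q ∨ S) ∧ (¬S ∨ Q) ∧ (¬S ∨ S)   — distribute ∨ over ∧
= ¬P ∧ (¬Q ∨ S) ∧ (¬S ∨ Q)   — simplify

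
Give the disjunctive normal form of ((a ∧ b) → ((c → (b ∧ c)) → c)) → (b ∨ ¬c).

b ∨ ¬c

((a ∧ b) → ((c → (b ∧ c)) → c)) → (b ∨ ¬c)
= ¬((a ∧ b) → ((c → (b ∧ c)) → c)) ∨ b ∨ ¬c   [eliminate →]
= ¬(¬(a ∧ b) ∨ ((c → (b ∧ c)) → c)) ∨ b ∨ ¬c   [eliminate →]
= ¬(¬(a ∧ b) ∨ ¬(c → (b ∧ c)) ∨ c) ∨ b ∨ ¬c   [eliminate →]
= ¬(¬(a ∧ b) ∨ ¬(¬c ∨ (b ∧ c)) ∨ c) ∨ b ∨ ¬c   [eliminate →]
= (¬¬(a ∧ b) ∧ ¬¬(¬c ∨ (b ∧ c)) ∧ ¬c) ∨ b ∨ ¬c   [De Morgan]
= (a ∧ b ∧ ¬¬(¬c ∨ (b ∧ c)) ∧ ¬c) ∨ b ∨ ¬c   [double negation]
= (a ∧ b ∧ (¬c ∨ (b ∧ c)) ∧ ¬c) ∨ b ∨ ¬c   [double negation]
= (a ∧ b ∧ ¬c ∧ ¬c) ∨ (a ∧ b ∧ b ∧ c ∧ ¬c) ∨ b ∨ ¬c   [distribute ∧ over ∨]
= b ∨ ¬c   [simplify]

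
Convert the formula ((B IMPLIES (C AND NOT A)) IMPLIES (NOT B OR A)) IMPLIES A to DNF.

((B IMPLIES (C AND NOT A)) IMPLIES (NOT B OR A)) IMPLIES A
≡ NOT ((B IMPLIES (C AND NOT A)) IMPLIES (NOT B OR A)) OR A   [eliminate IMPLIES]
≡ NOT (NOT (B IMPLIES (C AND NOT A)) OR NOT B OR A) OR A   [eliminate IMPLIES]
≡ NOT (NOT (NOT B OR (C AND NOT A)) OR NOT B OR A) OR A   [eliminate IMPLIES]
≡ (NOT NOT (NOT B OR (C AND NOT A)) AND NOT NOT B AND NOT A) OR A   [De Morgan]
≡ ((NOT B OR (C AND NOT A)) AND NOT NOT B AND NOT A) OR A   [double negation]
≡ ((NOT B OR (C AND NOT A)) AND B AND NOT A) OR A   [double negation]
≡ (NOT B AND B AND NOT A) OR (C AND NOT A AND B AND NOT A) OR A   [distribute AND over OR]
≡ (C AND NOT A AND B) OR A   [simplify]

(C AND NOT A AND B) OR A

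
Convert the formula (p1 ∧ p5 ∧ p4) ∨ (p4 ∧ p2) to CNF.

(p1 ∨ p2) ∧ (p5 ∨ p2) ∧ p4

(p1 ∧ p5 ∧ p4) ∨ (p4 ∧ p2)
= (p1 ∨ p4) ∧ (p1 ∨ p2) ∧ (p5 ∨ p4) ∧ (p5 ∨ p2) ∧ (p4 ∨ p4) ∧ (p4 ∨ p2)   [distribute ∨ over ∧]
= (p1 ∨ p2) ∧ (p5 ∨ p2) ∧ p4   [simplify]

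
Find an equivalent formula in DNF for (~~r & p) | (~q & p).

(~~r & p) | (~q & p)
≡ (r & p) | (~q & p)   [double negation]

(r & p) | (~q & p)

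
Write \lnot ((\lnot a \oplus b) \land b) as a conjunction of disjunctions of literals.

\lnot b \lor \lnot a

\lnot ((\lnot a \oplus b) \land b)
≡ \lnot ((\lnot a \lor b) \land \lnot (\lnot a \land b) \land b)   — expand \oplus
≡ \lnot (\lnot a \lor b) \lor \lnot \lnot (\lnot a \land b) \lor \lnot b   — De Morgan
≡ (\lnot \lnot a \land \lnot b) \lor \lnot \lnot (\lnot a \land b) \lor \lnot b   — De Morgan
≡ (a \land \lnot b) \lor \lnot \lnot (\lnot a \land b) \lor \lnot b   — double negation
≡ (a \land \lnot b) \lor (\lnot a \land b) \lor \lnot b   — double negation
≡ (a \lor \lnot a \lor \lnot b) \land (a \lor b \lor \lnot b) \land (\lnot b \lor \lnot a \lor \lnot b) \land (\lnot b \lor b \lor \lnot b)   — distribute \lor over \land
≡ \lnot b \lor \lnot a   — simplify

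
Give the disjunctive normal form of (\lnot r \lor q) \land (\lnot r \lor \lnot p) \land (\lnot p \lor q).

(\lnot r \lor q) \land (\lnot r \lor \lnot p) \land (\lnot p \lor q)
≡ \lnot r \land \lnot r \land \lnot p \lor \lnot r \land \lnot r \land q \lor \lnot r \land \lnot p \land \lnot p \lor \lnot r \land \lnot p \land q \lor q \land \lnot r \land \lnot p \lor q \land \lnot r \land q \lor q \land \lnot p \land \lnot p \lor q \land \lnot p \land q   [distribute \land over \lor]
≡ \lnot r \land \lnot p \lor \lnot r \land q \lor q \land \lnot p   [simplify]

\lnot r \land \lnot p \lor \lnot r \land q \lor q \land \lnot p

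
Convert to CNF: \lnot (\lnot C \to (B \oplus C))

\lnot C \land (\lnot B \lor C)

\lnot (\lnot C \to (B \oplus C))
= \lnot (\lnot \lnot C \lor (B \oplus C))
= \lnot (\lnot \lnot C \lor ((B \lor C) \land \lnot (B \land C)))
= \lnot \lnot \lnot C \land \lnot ((B \lor C) \land \lnot (B \land C))
= \lnot C \land \lnot ((B \lor C) \land \lnot (B \land C))
= \lnot C \land (\lnot (B \lor C) \lor \lnot \lnot (B \land C))
= \lnot C \land ((\lnot B \land \lnot C) \lor \lnot \lnot (B \land C))
= \lnot C \land ((\lnot B \land \lnot C) \lor (B \land C))
= \lnot C \land (\lnot B \lor B) \land (\lnot B \lor C) \land (\lnot C \lor B) \land (\lnot C \lor C)
= \lnot C \land (\lnot B \lor C)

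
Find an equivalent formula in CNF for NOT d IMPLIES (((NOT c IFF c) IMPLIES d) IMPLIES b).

(d OR c OR b) AND (d OR NOT c OR b)

NOT d IMPLIES (((NOT c IFF c) IMPLIES d) IMPLIES b)
≡ NOT NOT d OR (((NOT c IFF c) IMPLIES d) IMPLIES b)   [eliminate IMPLIES]
≡ NOT NOT d OR NOT ((NOT c IFF c) IMPLIES d) OR b   [eliminate IMPLIES]
≡ NOT NOT d OR NOT (NOT (NOT c IFF c) OR d) OR b   [eliminate IMPLIES]
≡ NOT NOT d OR NOT (NOT ((NOT c IMPLIES c) AND (c IMPLIES NOT c)) OR d) OR b   [eliminate IFF]
≡ NOT NOT d OR NOT (NOT ((NOT NOT c OR c) AND (c IMPLIES NOT c)) OR d) OR b   [eliminate IMPLIES]
≡ NOT NOT d OR NOT (NOT ((NOT NOT c OR c) AND (NOT c OR NOT c)) OR d) OR b   [eliminate IMPLIES]
≡ d OR NOT (NOT ((NOT NOT c OR c) AND (NOT c OR NOT c)) OR d) OR b   [double negation]
≡ d OR (NOT NOT ((NOT NOT c OR c) AND (NOT c OR NOT c)) AND NOT d) OR b   [De Morgan]
≡ d OR ((NOT NOT c OR c) AND (NOT c OR NOT c) AND NOT d) OR b   [double negation]
≡ d OR ((c OR c) AND (NOT c OR NOT c) AND NOT d) OR b   [double negation]
≡ (d OR c OR c OR b) AND (d OR NOT c OR NOT c OR b) AND (d OR NOT d OR b)   [distribute OR over AND]
≡ (d OR c OR b) AND (d OR NOT c OR b)   [simplify]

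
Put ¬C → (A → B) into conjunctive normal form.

C ∨ ¬A ∨ B

¬C → (A → B)
⇔ ¬¬C ∨ (A → B)   (eliminate →)
⇔ ¬¬C ∨ ¬A ∨ B   (eliminate →)
⇔ C ∨ ¬A ∨ B   (double negation)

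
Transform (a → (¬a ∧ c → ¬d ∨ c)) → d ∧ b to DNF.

(a → (¬a ∧ c → ¬d ∨ c)) → d ∧ b
= ¬(a → (¬a ∧ c → ¬d ∨ c)) ∨ d ∧ b   (eliminate →)
= ¬(¬a ∨ (¬a ∧ c → ¬d ∨ c)) ∨ d ∧ b   (eliminate →)
= ¬(¬a ∨ ¬(¬a ∧ c) ∨ ¬d ∨ c) ∨ d ∧ b   (eliminate →)
= ¬¬a ∧ ¬¬(¬a ∧ c) ∧ ¬¬d ∧ ¬c ∨ d ∧ b   (De Morgan)
= a ∧ ¬¬(¬a ∧ c) ∧ ¬¬d ∧ ¬c ∨ d ∧ b   (double negation)
= a ∧ ¬a ∧ c ∧ ¬¬d ∧ ¬c ∨ d ∧ b   (double negation)
= a ∧ ¬a ∧ c ∧ d ∧ ¬c ∨ d ∧ b   (double negation)
= d ∧ b   (simplify)

d ∧ b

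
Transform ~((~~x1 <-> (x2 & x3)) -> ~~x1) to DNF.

~((~~x1 <-> (x2 & x3)) -> ~~x1)
≡ ~(~(~~x1 <-> (x2 & x3)) | ~~x1)   (eliminate ->)
≡ ~(~((~~x1 -> (x2 & x3)) & ((x2 & x3) -> ~~x1)) | ~~x1)   (eliminate <->)
≡ ~(~((~~~x1 | (x2 & x3)) & ((x2 & x3) -> ~~x1)) | ~~x1)   (eliminate ->)
≡ ~(~((~~~x1 | (x2 & x3)) & (~(x2 & x3) | ~~x1)) | ~~x1)   (eliminate ->)
≡ ~~((~~~x1 | (x2 & x3)) & (~(x2 & x3) | ~~x1)) & ~~~x1   (De Morgan)
≡ (~~~x1 | (x2 & x3)) & (~(x2 & x3) | ~~x1) & ~~~x1   (double negation)
≡ (~x1 | (x2 & x3)) & (~(x2 & x3) | ~~x1) & ~~~x1   (double negation)
≡ (~x1 | (x2 & x3)) & (~x2 | ~x3 | ~~x1) & ~~~x1   (De Morgan)
≡ (~x1 | (x2 & x3)) & (~x2 | ~x3 | x1) & ~~~x1   (double negation)
≡ (~x1 | (x2 & x3)) & (~x2 | ~x3 | x1) & ~x1   (double negation)
≡ (~x1 & ~x2 & ~x1) | (~x1 & ~x3 & ~x1) | (~x1 & x1 & ~x1) | (x2 & x3 & ~x2 & ~x1) | (x2 & x3 & ~x3 & ~x1) | (x2 & x3 & x1 & ~x1)   (distribute & over |)
≡ (~x1 & ~x2) | (~x1 & ~x3)   (simplify)

(~x1 & ~x2) | (~x1 & ~x3)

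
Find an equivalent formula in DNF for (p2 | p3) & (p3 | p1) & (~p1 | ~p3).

(p2 & p1 & ~p3) | (p3 & ~p1)

(p2 | p3) & (p3 | p1) & (~p1 | ~p3)
≡ (p2 & p3 & ~p1) | (p2 & p3 & ~p3) | (p2 & p1 & ~p1) | (p2 & p1 & ~p3) | (p3 & p3 & ~p1) | (p3 & p3 & ~p3) | (p3 & p1 & ~p1) | (p3 & p1 & ~p3)   (distribute & over |)
≡ (p2 & p1 & ~p3) | (p3 & ~p1)   (simplify)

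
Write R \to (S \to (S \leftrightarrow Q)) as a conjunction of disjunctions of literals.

R \to (S \to (S \leftrightarrow Q))
⇔ \lnot R \lor (S \to (S \leftrightarrow Q))   [eliminate \to]
⇔ \lnot R \lor \lnot S \lor (S \leftrightarrow Q)   [eliminate \to]
⇔ \lnot R \lor \lnot S \lor (S \to Q) \land (Q \to S)   [eliminate \leftrightarrow]
⇔ \lnot R \lor \lnot S \lor (\lnot S \lor Q) \land (Q \to S)   [eliminate \to]
⇔ \lnot R \lor \lnot S \lor (\lnot S \lor Q) \land (\lnot Q \lor S)   [eliminate \to]
⇔ (\lnot R \lor \lnot S \lor \lnot S \lor Q) \land (\lnot R \lor \lnot S \lor \lnot Q \lor S)   [distribute \lor over \land]
⇔ \lnot R \lor \lnot S \lor Q   [simplify]

\lnot R \lor \lnot S \lor Q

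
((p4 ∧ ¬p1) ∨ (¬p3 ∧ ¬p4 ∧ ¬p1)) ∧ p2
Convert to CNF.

(p4 ∨ ¬p3) ∧ ¬p1 ∧ p2

((p4 ∧ ¬p1) ∨ (¬p3 ∧ ¬p4 ∧ ¬p1)) ∧ p2
⇔ (p4 ∨ ¬p3) ∧ (p4 ∨ ¬p4) ∧ (p4 ∨ ¬p1) ∧ (¬p1 ∨ ¬p3) ∧ (¬p1 ∨ ¬p4) ∧ (¬p1 ∨ ¬p1) ∧ p2   — distribute ∨ over ∧
⇔ (p4 ∨ ¬p3) ∧ ¬p1 ∧ p2   — simplify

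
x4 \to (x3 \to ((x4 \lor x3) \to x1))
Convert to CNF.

\lnot x4 \lor \lnot x3 \lor x1

x4 \to (x3 \to ((x4 \lor x3) \to x1))
≡ \lnot x4 \lor (x3 \to ((x4 \lor x3) \to x1))   — eliminate \to
≡ \lnot x4 \lor \lnot x3 \lor ((x4 \lor x3) \to x1)   — eliminate \to
≡ \lnot x4 \lor \lnot x3 \lor \lnot (x4 \lor x3) \lor x1   — eliminate \to
≡ \lnot x4 \lor \lnot x3 \lor (\lnot x4 \land \lnot x3) \lor x1   — De Morgan
≡ (\lnot x4 \lor \lnot x3 \lor \lnot x4 \lor x1) \land (\lnot x4 \lor \lnot x3 \lor \lnot x3 \lor x1)   — distribute \lor over \land
≡ \lnot x4 \lor \lnot x3 \lor x1   — simplify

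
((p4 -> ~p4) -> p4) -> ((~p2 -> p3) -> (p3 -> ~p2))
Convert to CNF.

((p4 -> ~p4) -> p4) -> ((~p2 -> p3) -> (p3 -> ~p2))
⇔ ~((p4 -> ~p4) -> p4) | ((~p2 -> p3) -> (p3 -> ~p2))   [eliminate ->]
⇔ ~(~(p4 -> ~p4) | p4) | ((~p2 -> p3) -> (p3 -> ~p2))   [eliminate ->]
⇔ ~(~(~p4 | ~p4) | p4) | ((~p2 -> p3) -> (p3 -> ~p2))   [eliminate ->]
⇔ ~(~(~p4 | ~p4) | p4) | ~(~p2 -> p3) | (p3 -> ~p2)   [eliminate ->]
⇔ ~(~(~p4 | ~p4) | p4) | ~(~~p2 | p3) | (p3 -> ~p2)   [eliminate ->]
⇔ ~(~(~p4 | ~p4) | p4) | ~(~~p2 | p3) | ~p3 | ~p2   [eliminate ->]
⇔ (~~(~p4 | ~p4) & ~p4) | ~(~~p2 | p3) | ~p3 | ~p2   [De Morgan]
⇔ ((~p4 | ~p4) & ~p4) | ~(~~p2 | p3) | ~p3 | ~p2   [double negation]
⇔ ((~p4 | ~p4) & ~p4) | (~~~p2 & ~p3) | ~p3 | ~p2   [De Morgan]
⇔ ((~p4 | ~p4) & ~p4) | (~p2 & ~p3) | ~p3 | ~p2   [double negation]
⇔ (~p4 | ~p4 | ~p2 | ~p3 | ~p2) & (~p4 | ~p4 | ~p3 | ~p3 | ~p2) & (~p4 | ~p2 | ~p3 | ~p2) & (~p4 | ~p3 | ~p3 | ~p2)   [distribute | over &]
⇔ ~p4 | ~p2 | ~p3   [simplify]

~p4 | ~p2 | ~p3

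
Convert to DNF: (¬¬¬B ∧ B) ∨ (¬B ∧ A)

(¬¬¬B ∧ B) ∨ (¬B ∧ A)
= (¬B ∧ B) ∨ (¬B ∧ A)   [double negation]
= ¬B ∧ A   [simplify]

¬B ∧ A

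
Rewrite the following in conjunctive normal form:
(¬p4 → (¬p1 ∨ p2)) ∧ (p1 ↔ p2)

(¬p1 ∨ p2) ∧ (¬p2 ∨ p1)

(¬p4 → (¬p1 ∨ p2)) ∧ (p1 ↔ p2)
≡ (¬¬p4 ∨ ¬p1 ∨ p2) ∧ (p1 ↔ p2)   (eliminate →)
≡ (¬¬p4 ∨ ¬p1 ∨ p2) ∧ (p1 → p2) ∧ (p2 → p1)   (eliminate ↔)
≡ (¬¬p4 ∨ ¬p1 ∨ p2) ∧ (¬p1 ∨ p2) ∧ (p2 → p1)   (eliminate →)
≡ (¬¬p4 ∨ ¬p1 ∨ p2) ∧ (¬p1 ∨ p2) ∧ (¬p2 ∨ p1)   (eliminate →)
≡ (p4 ∨ ¬p1 ∨ p2) ∧ (¬p1 ∨ p2) ∧ (¬p2 ∨ p1)   (double negation)
≡ (¬p1 ∨ p2) ∧ (¬p2 ∨ p1)   (simplify)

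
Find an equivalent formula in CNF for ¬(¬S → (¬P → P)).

¬(¬S → (¬P → P))
≡ ¬(¬¬S ∨ (¬P → P))
≡ ¬(¬¬S ∨ ¬¬P ∨ P)
≡ ¬¬¬S ∧ ¬¬¬P ∧ ¬P
≡ ¬S ∧ ¬¬¬P ∧ ¬P
≡ ¬S ∧ ¬P ∧ ¬P
≡ ¬S ∧ ¬P

¬S ∧ ¬P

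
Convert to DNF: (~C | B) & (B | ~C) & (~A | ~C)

~C | (B & ~A)

(~C | B) & (B | ~C) & (~A | ~C)
≡ (~C & B & ~A) | (~C & B & ~C) | (~C & ~C & ~A) | (~C & ~C & ~C) | (B & B & ~A) | (B & B & ~C) | (B & ~C & ~A) | (B & ~C & ~C)   [distribute & over |]
≡ ~C | (B & ~A)   [simplify]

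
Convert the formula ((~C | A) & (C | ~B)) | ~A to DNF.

(~C & ~B) | (A & C) | (A & ~B) | ~A

((~C | A) & (C | ~B)) | ~A
⇔ (~C & C) | (~C & ~B) | (A & C) | (A & ~B) | ~A   [distribute & over |]
⇔ (~C & ~B) | (A & C) | (A & ~B) | ~A   [simplify]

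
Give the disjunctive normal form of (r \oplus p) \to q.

(r \oplus p) \to q
= \lnot (r \oplus p) \lor q   [eliminate \to]
= \lnot ((r \land \lnot p) \lor (\lnot r \land p)) \lor q   [expand \oplus]
= (\lnot (r \land \lnot p) \land \lnot (\lnot r \land p)) \lor q   [De Morgan]
= ((\lnot r \lor \lnot \lnot p) \land \lnot (\lnot r \land p)) \lor q   [De Morgan]
= ((\lnot r \lor p) \land \lnot (\lnot r \land p)) \lor q   [double negation]
= ((\lnot r \lor p) \land (\lnot \lnot r \lor \lnot p)) \lor q   [De Morgan]
= ((\lnot r \lor p) \land (r \lor \lnot p)) \lor q   [double negation]
= (\lnot r \land r) \lor (\lnot r \land \lnot p) \lor (p \land r) \lor (p \land \lnot p) \lor q   [distribute \land over \lor]
= (\lnot r \land \lnot p) \lor (p \land r) \lor q   [simplify]

(\lnot r \land \lnot p) \lor (p \land r) \lor q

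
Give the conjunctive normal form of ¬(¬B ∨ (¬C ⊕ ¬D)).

¬(¬B ∨ (¬C ⊕ ¬D))
⇔ ¬(¬B ∨ ((¬C ∨ ¬D) ∧ ¬(¬C ∧ ¬D)))   [expand ⊕]
⇔ ¬¬B ∧ ¬((¬C ∨ ¬D) ∧ ¬(¬C ∧ ¬D))   [De Morgan]
⇔ B ∧ ¬((¬C ∨ ¬D) ∧ ¬(¬C ∧ ¬D))   [double negation]
⇔ B ∧ (¬(¬C ∨ ¬D) ∨ ¬¬(¬C ∧ ¬D))   [De Morgan]
⇔ B ∧ ((¬¬C ∧ ¬¬D) ∨ ¬¬(¬C ∧ ¬D))   [De Morgan]
⇔ B ∧ ((C ∧ ¬¬D) ∨ ¬¬(¬C ∧ ¬D))   [double negation]
⇔ B ∧ ((C ∧ D) ∨ ¬¬(¬C ∧ ¬D))   [double negation]
⇔ B ∧ ((C ∧ D) ∨ (¬C ∧ ¬D))   [double negation]
⇔ B ∧ (C ∨ ¬C) ∧ (C ∨ ¬D) ∧ (D ∨ ¬C) ∧ (D ∨ ¬D)   [distribute ∨ over ∧]
⇔ B ∧ (C ∨ ¬D) ∧ (D ∨ ¬C)   [simplify]

B ∧ (C ∨ ¬D) ∧ (D ∨ ¬C)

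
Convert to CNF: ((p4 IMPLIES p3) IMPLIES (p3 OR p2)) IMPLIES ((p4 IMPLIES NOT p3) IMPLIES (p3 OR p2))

((p4 IMPLIES p3) IMPLIES (p3 OR p2)) IMPLIES ((p4 IMPLIES NOT p3) IMPLIES (p3 OR p2))
≡ NOT ((p4 IMPLIES p3) IMPLIES (p3 OR p2)) OR ((p4 IMPLIES NOT p3) IMPLIES (p3 OR p2))   [eliminate IMPLIES]
≡ NOT (NOT (p4 IMPLIES p3) OR p3 OR p2) OR ((p4 IMPLIES NOT p3) IMPLIES (p3 OR p2))   [eliminate IMPLIES]
≡ NOT (NOT (NOT p4 OR p3) OR p3 OR p2) OR ((p4 IMPLIES NOT p3) IMPLIES (p3 OR p2))   [eliminate IMPLIES]
≡ NOT (NOT (NOT p4 OR p3) OR p3 OR p2) OR NOT (p4 IMPLIES NOT p3) OR p3 OR p2   [eliminate IMPLIES]
≡ NOT (NOT (NOT p4 OR p3) OR p3 OR p2) OR NOT (NOT p4 OR NOT p3) OR p3 OR p2   [eliminate IMPLIES]
≡ (NOT NOT (NOT p4 OR p3) AND NOT p3 AND NOT p2) OR NOT (NOT p4 OR NOT p3) OR p3 OR p2   [De Morgan]
≡ ((NOT p4 OR p3) AND NOT p3 AND NOT p2) OR NOT (NOT p4 OR NOT p3) OR p3 OR p2   [double negation]
≡ ((NOT p4 OR p3) AND NOT p3 AND NOT p2) OR (NOT NOT p4 AND NOT NOT p3) OR p3 OR p2   [De Morgan]
≡ ((NOT p4 OR p3) AND NOT p3 AND NOT p2) OR (p4 AND NOT NOT p3) OR p3 OR p2   [double negation]
≡ ((NOT p4 OR p3) AND NOT p3 AND NOT p2) OR (p4 AND p3) OR p3 OR p2   [double negation]
≡ (NOT p4 OR p3 OR p4 OR p3 OR p2) AND (NOT p4 OR p3 OR p3 OR p3 OR p2) AND (NOT p3 OR p4 OR p3 OR p2) AND (NOT p3 OR p3 OR p3 OR p2) AND (NOT p2 OR p4 OR p3 OR p2) AND (NOT p2 OR p3 OR p3 OR p2)   [distribute OR over AND]
≡ NOT p4 OR p3 OR p2   [simplify]

NOT p4 OR p3 OR p2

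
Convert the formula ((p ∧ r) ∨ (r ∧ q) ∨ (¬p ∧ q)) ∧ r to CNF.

((p ∧ r) ∨ (r ∧ q) ∨ (¬p ∧ q)) ∧ r
≡ (p ∨ r ∨ ¬p) ∧ (p ∨ r ∨ q) ∧ (p ∨ q ∨ ¬p) ∧ (p ∨ q ∨ q) ∧ (r ∨ r ∨ ¬p) ∧ (r ∨ r ∨ q) ∧ (r ∨ q ∨ ¬p) ∧ (r ∨ q ∨ q) ∧ r   [distribute ∨ over ∧]
≡ (p ∨ q) ∧ r   [simplify]

(p ∨ q) ∧ r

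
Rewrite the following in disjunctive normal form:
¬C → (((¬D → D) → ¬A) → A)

¬C → (((¬D → D) → ¬A) → A)
= ¬¬C ∨ (((¬D → D) → ¬A) → A)   (eliminate →)
= ¬¬C ∨ ¬((¬D → D) → ¬A) ∨ A   (eliminate →)
= ¬¬C ∨ ¬(¬(¬D → D) ∨ ¬A) ∨ A   (eliminate →)
= ¬¬C ∨ ¬(¬(¬¬D ∨ D) ∨ ¬A) ∨ A   (eliminate →)
= C ∨ ¬(¬(¬¬D ∨ D) ∨ ¬A) ∨ A   (double negation)
= C ∨ (¬¬(¬¬D ∨ D) ∧ ¬¬A) ∨ A   (De Morgan)
= C ∨ ((¬¬D ∨ D) ∧ ¬¬A) ∨ A   (double negation)
= C ∨ ((D ∨ D) ∧ ¬¬A) ∨ A   (double negation)
= C ∨ ((D ∨ D) ∧ A) ∨ A   (double negation)
= C ∨ (D ∧ A) ∨ (D ∧ A) ∨ A   (distribute ∧ over ∨)
= C ∨ A   (simplify)

C ∨ A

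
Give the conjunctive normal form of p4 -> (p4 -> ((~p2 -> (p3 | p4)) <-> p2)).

p4 -> (p4 -> ((~p2 -> (p3 | p4)) <-> p2))
= ~p4 | (p4 -> ((~p2 -> (p3 | p4)) <-> p2))   (eliminate ->)
= ~p4 | ~p4 | ((~p2 -> (p3 | p4)) <-> p2)   (eliminate ->)
= ~p4 | ~p4 | (((~p2 -> (p3 | p4)) -> p2) & (p2 -> (~p2 -> (p3 | p4))))   (eliminate <->)
= ~p4 | ~p4 | ((~(~p2 -> (p3 | p4)) | p2) & (p2 -> (~p2 -> (p3 | p4))))   (eliminate ->)
= ~p4 | ~p4 | ((~(~~p2 | p3 | p4) | p2) & (p2 -> (~p2 -> (p3 | p4))))   (eliminate ->)
= ~p4 | ~p4 | ((~(~~p2 | p3 | p4) | p2) & (~p2 | (~p2 -> (p3 | p4))))   (eliminate ->)
= ~p4 | ~p4 | ((~(~~p2 | p3 | p4) | p2) & (~p2 | ~~p2 | p3 | p4))   (eliminate ->)
= ~p4 | ~p4 | (((~~~p2 & ~p3 & ~p4) | p2) & (~p2 | ~~p2 | p3 | p4))   (De Morgan)
= ~p4 | ~p4 | (((~p2 & ~p3 & ~p4) | p2) & (~p2 | ~~p2 | p3 | p4))   (double negation)
= ~p4 | ~p4 | (((~p2 & ~p3 & ~p4) | p2) & (~p2 | p2 | p3 | p4))   (double negation)
= (~p4 | ~p4 | ~p2 | p2) & (~p4 | ~p4 | ~p3 | p2) & (~p4 | ~p4 | ~p4 | p2) & (~p4 | ~p4 | ~p2 | p2 | p3 | p4)   (distribute | over &)
= ~p4 | p2   (simplify)

~p4 | p2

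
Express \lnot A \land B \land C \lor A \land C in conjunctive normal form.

\lnot A \land B \land C \lor A \land C
= (\lnot A \lor A) \land (\lnot A \lor C) \land (B \lor A) \land (B \lor C) \land (C \lor A) \land (C \lor C)   [distribute \lor over \land]
= (B \lor A) \land C   [simplify]

(B \lor A) \land C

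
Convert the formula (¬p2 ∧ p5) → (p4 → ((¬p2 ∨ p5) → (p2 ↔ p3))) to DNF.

p2 ∨ ¬p5 ∨ ¬p4 ∨ (¬p2 ∧ ¬p3)

(¬p2 ∧ p5) → (p4 → ((¬p2 ∨ p5) → (p2 ↔ p3)))
= ¬(¬p2 ∧ p5) ∨ (p4 → ((¬p2 ∨ p5) → (p2 ↔ p3)))   [eliminate →]
= ¬(¬p2 ∧ p5) ∨ ¬p4 ∨ ((¬p2 ∨ p5) → (p2 ↔ p3))   [eliminate →]
= ¬(¬p2 ∧ p5) ∨ ¬p4 ∨ ¬(¬p2 ∨ p5) ∨ (p2 ↔ p3)   [eliminate →]
= ¬(¬p2 ∧ p5) ∨ ¬p4 ∨ ¬(¬p2 ∨ p5) ∨ ((p2 → p3) ∧ (p3 → p2))   [eliminate ↔]
= ¬(¬p2 ∧ p5) ∨ ¬p4 ∨ ¬(¬p2 ∨ p5) ∨ ((¬p2 ∨ p3) ∧ (p3 → p2))   [eliminate →]
= ¬(¬p2 ∧ p5) ∨ ¬p4 ∨ ¬(¬p2 ∨ p5) ∨ ((¬p2 ∨ p3) ∧ (¬p3 ∨ p2))   [eliminate →]
= ¬¬p2 ∨ ¬p5 ∨ ¬p4 ∨ ¬(¬p2 ∨ p5) ∨ ((¬p2 ∨ p3) ∧ (¬p3 ∨ p2))   [De Morgan]
= p2 ∨ ¬p5 ∨ ¬p4 ∨ ¬(¬p2 ∨ p5) ∨ ((¬p2 ∨ p3) ∧ (¬p3 ∨ p2))   [double negation]
= p2 ∨ ¬p5 ∨ ¬p4 ∨ (¬¬p2 ∧ ¬p5) ∨ ((¬p2 ∨ p3) ∧ (¬p3 ∨ p2))   [De Morgan]
= p2 ∨ ¬p5 ∨ ¬p4 ∨ (p2 ∧ ¬p5) ∨ ((¬p2 ∨ p3) ∧ (¬p3 ∨ p2))   [double negation]
= p2 ∨ ¬p5 ∨ ¬p4 ∨ (p2 ∧ ¬p5) ∨ (¬p2 ∧ ¬p3) ∨ (¬p2 ∧ p2) ∨ (p3 ∧ ¬p3) ∨ (p3 ∧ p2)   [distribute ∧ over ∨]
= p2 ∨ ¬p5 ∨ ¬p4 ∨ (¬p2 ∧ ¬p3)   [simplify]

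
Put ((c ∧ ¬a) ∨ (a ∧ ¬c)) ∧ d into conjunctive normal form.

((c ∧ ¬a) ∨ (a ∧ ¬c)) ∧ d
≡ (c ∨ a) ∧ (c ∨ ¬c) ∧ (¬a ∨ a) ∧ (¬a ∨ ¬c) ∧ d   (distribute ∨ over ∧)
≡ (c ∨ a) ∧ (¬a ∨ ¬c) ∧ d   (simplify)

(c ∨ a) ∧ (¬a ∨ ¬c) ∧ d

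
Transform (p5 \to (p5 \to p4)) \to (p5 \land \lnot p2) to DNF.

(p5 \to (p5 \to p4)) \to (p5 \land \lnot p2)
⇔ \lnot (p5 \to (p5 \to p4)) \lor (p5 \land \lnot p2)   [eliminate \to]
⇔ \lnot (\lnot p5 \lor (p5 \to p4)) \lor (p5 \land \lnot p2)   [eliminate \to]
⇔ \lnot (\lnot p5 \lor \lnot p5 \lor p4) \lor (p5 \land \lnot p2)   [eliminate \to]
⇔ (\lnot \lnot p5 \land \lnot \lnot p5 \land \lnot p4) \lor (p5 \land \lnot p2)   [De Morgan]
⇔ (p5 \land \lnot \lnot p5 \land \lnot p4) \lor (p5 \land \lnot p2)   [double negation]
⇔ (p5 \land p5 \land \lnot p4) \lor (p5 \land \lnot p2)   [double negation]
⇔ (p5 \land \lnot p4) \lor (p5 \land \lnot p2)   [simplify]

(p5 \land \lnot p4) \lor (p5 \land \lnot p2)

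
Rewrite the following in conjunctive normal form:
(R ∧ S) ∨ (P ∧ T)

(R ∧ S) ∨ (P ∧ T)
≡ (R ∨ P) ∧ (R ∨ T) ∧ (S ∨ P) ∧ (S ∨ T)   — distribute ∨ over ∧

(R ∨ P) ∧ (R ∨ T) ∧ (S ∨ P) ∧ (S ∨ T)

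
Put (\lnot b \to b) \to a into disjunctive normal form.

(\lnot b \to b) \to a
≡ \lnot (\lnot b \to b) \lor a   (eliminate \to)
≡ \lnot (\lnot \lnot b \lor b) \lor a   (eliminate \to)
≡ \lnot \lnot \lnot b \land \lnot b \lor a   (De Morgan)
≡ \lnot b \land \lnot b \lor a   (double negation)
≡ \lnot b \lor a   (simplify)

\lnot b \lor a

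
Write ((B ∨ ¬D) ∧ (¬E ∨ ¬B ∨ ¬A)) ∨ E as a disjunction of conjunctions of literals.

((B ∨ ¬D) ∧ (¬E ∨ ¬B ∨ ¬A)) ∨ E
≡ (B ∧ ¬E) ∨ (B ∧ ¬B) ∨ (B ∧ ¬A) ∨ (¬D ∧ ¬E) ∨ (¬D ∧ ¬B) ∨ (¬D ∧ ¬A) ∨ E
≡ (B ∧ ¬E) ∨ (B ∧ ¬A) ∨ (¬D ∧ ¬E) ∨ (¬D ∧ ¬B) ∨ (¬D ∧ ¬A) ∨ E

(B ∧ ¬E) ∨ (B ∧ ¬A) ∨ (¬D ∧ ¬E) ∨ (¬D ∧ ¬B) ∨ (¬D ∧ ¬A) ∨ E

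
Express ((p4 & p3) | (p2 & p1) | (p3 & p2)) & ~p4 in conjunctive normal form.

((p4 & p3) | (p2 & p1) | (p3 & p2)) & ~p4
≡ (p4 | p2 | p3) & (p4 | p2 | p2) & (p4 | p1 | p3) & (p4 | p1 | p2) & (p3 | p2 | p3) & (p3 | p2 | p2) & (p3 | p1 | p3) & (p3 | p1 | p2) & ~p4   [distribute | over &]
≡ (p4 | p2) & (p3 | p2) & (p3 | p1) & ~p4   [simplify]

(p4 | p2) & (p3 | p2) & (p3 | p1) & ~p4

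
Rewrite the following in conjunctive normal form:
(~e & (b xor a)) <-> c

(e | ~b | a | c) & (e | ~a | b | c) & (~c | ~e) & (~c | b | a) & (~c | ~b | ~a)

(~e & (b xor a)) <-> c
≡ ((~e & (b xor a)) -> c) & (c -> (~e & (b xor a)))   (eliminate <->)
≡ (~(~e & (b xor a)) | c) & (c -> (~e & (b xor a)))   (eliminate ->)
≡ (~(~e & (b | a) & ~(b & a)) | c) & (c -> (~e & (b xor a)))   (expand xor)
≡ (~(~e & (b | a) & ~(b & a)) | c) & (~c | (~e & (b xor a)))   (eliminate ->)
≡ (~(~e & (b | a) & ~(b & a)) | c) & (~c | (~e & (b | a) & ~(b & a)))   (expand xor)
≡ (~~e | ~(b | a) | ~~(b & a) | c) & (~c | (~e & (b | a) & ~(b & a)))   (De Morgan)
≡ (e | ~(b | a) | ~~(b & a) | c) & (~c | (~e & (b | a) & ~(b & a)))   (double negation)
≡ (e | (~b & ~a) | ~~(b & a) | c) & (~c | (~e & (b | a) & ~(b & a)))   (De Morgan)
≡ (e | (~b & ~a) | (b & a) | c) & (~c | (~e & (b | a) & ~(b & a)))   (double negation)
≡ (e | (~b & ~a) | (b & a) | c) & (~c | (~e & (b | a) & (~b | ~a)))   (De Morgan)
≡ (e | ~b | b | c) & (e | ~b | a | c) & (e | ~a | b | c) & (e | ~a | a | c) & (~c | ~e) & (~c | b | a) & (~c | ~b | ~a)   (distribute | over &)
≡ (e | ~b | a | c) & (e | ~a | b | c) & (~c | ~e) & (~c | b | a) & (~c | ~b | ~a)   (simplify)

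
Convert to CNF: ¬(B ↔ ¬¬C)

(B ∨ C) ∧ (¬C ∨ ¬B)

¬(B ↔ ¬¬C)
≡ ¬((B → ¬¬C) ∧ (¬¬C → B))   [eliminate ↔]
≡ ¬((¬B ∨ ¬¬C) ∧ (¬¬C → B))   [eliminate →]
≡ ¬((¬B ∨ ¬¬C) ∧ (¬¬¬C ∨ B))   [eliminate →]
≡ ¬(¬B ∨ ¬¬C) ∨ ¬(¬¬¬C ∨ B)   [De Morgan]
≡ (¬¬B ∧ ¬¬¬C) ∨ ¬(¬¬¬C ∨ B)   [De Morgan]
≡ (B ∧ ¬¬¬C) ∨ ¬(¬¬¬C ∨ B)   [double negation]
≡ (B ∧ ¬C) ∨ ¬(¬¬¬C ∨ B)   [double negation]
≡ (B ∧ ¬C) ∨ (¬¬¬¬C ∧ ¬B)   [De Morgan]
≡ (B ∧ ¬C) ∨ (¬¬C ∧ ¬B)   [double negation]
≡ (B ∧ ¬C) ∨ (C ∧ ¬B)   [double negation]
≡ (B ∨ C) ∧ (B ∨ ¬B) ∧ (¬C ∨ C) ∧ (¬C ∨ ¬B)   [distribute ∨ over ∧]
≡ (B ∨ C) ∧ (¬C ∨ ¬B)   [simplify]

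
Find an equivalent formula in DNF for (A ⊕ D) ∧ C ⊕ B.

A ∧ ¬D ∧ C ∧ ¬B ∨ ¬A ∧ D ∧ C ∧ ¬B ∨ ¬A ∧ ¬D ∧ B ∨ D ∧ A ∧ B ∨ ¬C ∧ B

(A ⊕ D) ∧ C ⊕ B
= (A ⊕ D) ∧ C ∧ ¬B ∨ ¬((A ⊕ D) ∧ C) ∧ B   [expand ⊕]
= (A ∧ ¬D ∨ ¬A ∧ D) ∧ C ∧ ¬B ∨ ¬((A ⊕ D) ∧ C) ∧ B   [expand ⊕]
= (A ∧ ¬D ∨ ¬A ∧ D) ∧ C ∧ ¬B ∨ ¬((A ∧ ¬D ∨ ¬A ∧ D) ∧ C) ∧ B   [expand ⊕]
= (A ∧ ¬D ∨ ¬A ∧ D) ∧ C ∧ ¬B ∨ (¬(A ∧ ¬D ∨ ¬A ∧ D) ∨ ¬C) ∧ B   [De Morgan]
= (A ∧ ¬D ∨ ¬A ∧ D) ∧ C ∧ ¬B ∨ (¬(A ∧ ¬D) ∧ ¬(¬A ∧ D) ∨ ¬C) ∧ B   [De Morgan]
= (A ∧ ¬D ∨ ¬A ∧ D) ∧ C ∧ ¬B ∨ ((¬A ∨ ¬¬D) ∧ ¬(¬A ∧ D) ∨ ¬C) ∧ B   [De Morgan]
= (A ∧ ¬D ∨ ¬A ∧ D) ∧ C ∧ ¬B ∨ ((¬A ∨ D) ∧ ¬(¬A ∧ D) ∨ ¬C) ∧ B   [double negation]
= (A ∧ ¬D ∨ ¬A ∧ D) ∧ C ∧ ¬B ∨ ((¬A ∨ D) ∧ (¬¬A ∨ ¬D) ∨ ¬C) ∧ B   [De Morgan]
= (A ∧ ¬D ∨ ¬A ∧ D) ∧ C ∧ ¬B ∨ ((¬A ∨ D) ∧ (A ∨ ¬D) ∨ ¬C) ∧ B   [double negation]
= A ∧ ¬D ∧ C ∧ ¬B ∨ ¬A ∧ D ∧ C ∧ ¬B ∨ ¬A ∧ A ∧ B ∨ ¬A ∧ ¬D ∧ B ∨ D ∧ A ∧ B ∨ D ∧ ¬D ∧ B ∨ ¬C ∧ B   [distribute ∧ over ∨]
= A ∧ ¬D ∧ C ∧ ¬B ∨ ¬A ∧ D ∧ C ∧ ¬B ∨ ¬A ∧ ¬D ∧ B ∨ D ∧ A ∧ B ∨ ¬C ∧ B   [simplify]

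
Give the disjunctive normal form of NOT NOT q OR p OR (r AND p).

NOT NOT q OR p OR (r AND p)
⇔ q OR p OR (r AND p)   [double negation]
⇔ q OR p   [simplify]

q OR p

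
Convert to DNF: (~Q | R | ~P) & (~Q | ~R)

(~Q | R | ~P) & (~Q | ~R)
⇔ (~Q & ~Q) | (~Q & ~R) | (R & ~Q) | (R & ~R) | (~P & ~Q) | (~P & ~R)   [distribute & over |]
⇔ ~Q | (~P & ~R)   [simplify]

~Q | (~P & ~R)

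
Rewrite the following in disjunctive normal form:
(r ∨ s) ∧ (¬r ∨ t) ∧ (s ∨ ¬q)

(r ∨ s) ∧ (¬r ∨ t) ∧ (s ∨ ¬q)
≡ (r ∧ ¬r ∧ s) ∨ (r ∧ ¬r ∧ ¬q) ∨ (r ∧ t ∧ s) ∨ (r ∧ t ∧ ¬q) ∨ (s ∧ ¬r ∧ s) ∨ (s ∧ ¬r ∧ ¬q) ∨ (s ∧ t ∧ s) ∨ (s ∧ t ∧ ¬q)
≡ (r ∧ t ∧ ¬q) ∨ (s ∧ ¬r) ∨ (s ∧ t)

(r ∧ t ∧ ¬q) ∨ (s ∧ ¬r) ∨ (s ∧ t)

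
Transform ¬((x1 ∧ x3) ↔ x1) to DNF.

¬((x1 ∧ x3) ↔ x1)
= ¬(((x1 ∧ x3) → x1) ∧ (x1 → (x1 ∧ x3)))   [eliminate ↔]
= ¬((¬(x1 ∧ x3) ∨ x1) ∧ (x1 → (x1 ∧ x3)))   [eliminate →]
= ¬((¬(x1 ∧ x3) ∨ x1) ∧ (¬x1 ∨ (x1 ∧ x3)))   [eliminate →]
= ¬(¬(x1 ∧ x3) ∨ x1) ∨ ¬(¬x1 ∨ (x1 ∧ x3))   [De Morgan]
= (¬¬(x1 ∧ x3) ∧ ¬x1) ∨ ¬(¬x1 ∨ (x1 ∧ x3))   [De Morgan]
= (x1 ∧ x3 ∧ ¬x1) ∨ ¬(¬x1 ∨ (x1 ∧ x3))   [double negation]
= (x1 ∧ x3 ∧ ¬x1) ∨ (¬¬x1 ∧ ¬(x1 ∧ x3))   [De Morgan]
= (x1 ∧ x3 ∧ ¬x1) ∨ (x1 ∧ ¬(x1 ∧ x3))   [double negation]
= (x1 ∧ x3 ∧ ¬x1) ∨ (x1 ∧ (¬x1 ∨ ¬x3))   [De Morgan]
= (x1 ∧ x3 ∧ ¬x1) ∨ (x1 ∧ ¬x1) ∨ (x1 ∧ ¬x3)   [distribute ∧ over ∨]
= x1 ∧ ¬x3   [simplify]

x1 ∧ ¬x3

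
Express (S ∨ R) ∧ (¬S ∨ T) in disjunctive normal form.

(S ∧ T) ∨ (R ∧ ¬S) ∨ (R ∧ T)

(S ∨ R) ∧ (¬S ∨ T)
= (S ∧ ¬S) ∨ (S ∧ T) ∨ (R ∧ ¬S) ∨ (R ∧ T)   [distribute ∧ over ∨]
= (S ∧ T) ∨ (R ∧ ¬S) ∨ (R ∧ T)   [simplify]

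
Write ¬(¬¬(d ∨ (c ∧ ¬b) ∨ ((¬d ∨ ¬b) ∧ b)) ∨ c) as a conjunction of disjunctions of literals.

¬(¬¬(d ∨ (c ∧ ¬b) ∨ ((¬d ∨ ¬b) ∧ b)) ∨ c)
= ¬¬¬(d ∨ (c ∧ ¬b) ∨ ((¬d ∨ ¬b) ∧ b)) ∧ ¬c   [De Morgan]
= ¬(d ∨ (c ∧ ¬b) ∨ ((¬d ∨ ¬b) ∧ b)) ∧ ¬c   [double negation]
= ¬d ∧ ¬(c ∧ ¬b) ∧ ¬((¬d ∨ ¬b) ∧ b) ∧ ¬c   [De Morgan]
= ¬d ∧ (¬c ∨ ¬¬b) ∧ ¬((¬d ∨ ¬b) ∧ b) ∧ ¬c   [De Morgan]
= ¬d ∧ (¬c ∨ b) ∧ ¬((¬d ∨ ¬b) ∧ b) ∧ ¬c   [double negation]
= ¬d ∧ (¬c ∨ b) ∧ (¬(¬d ∨ ¬b) ∨ ¬b) ∧ ¬c   [De Morgan]
= ¬d ∧ (¬c ∨ b) ∧ ((¬¬d ∧ ¬¬b) ∨ ¬b) ∧ ¬c   [De Morgan]
= ¬d ∧ (¬c ∨ b) ∧ ((d ∧ ¬¬b) ∨ ¬b) ∧ ¬c   [double negation]
= ¬d ∧ (¬c ∨ b) ∧ ((d ∧ b) ∨ ¬b) ∧ ¬c   [double negation]
= ¬d ∧ (¬c ∨ b) ∧ (d ∨ ¬b) ∧ (b ∨ ¬b) ∧ ¬c   [distribute ∨ over ∧]
= ¬d ∧ (d ∨ ¬b) ∧ ¬c   [simplify]

¬d ∧ (d ∨ ¬b) ∧ ¬c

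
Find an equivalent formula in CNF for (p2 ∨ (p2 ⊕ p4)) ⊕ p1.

(p2 ∨ (p2 ⊕ p4)) ⊕ p1
≡ (p2 ∨ (p2 ⊕ p4) ∨ p1) ∧ ¬((p2 ∨ (p2 ⊕ p4)) ∧ p1)   — expand ⊕
≡ (p2 ∨ ((p2 ∨ p4) ∧ ¬(p2 ∧ p4)) ∨ p1) ∧ ¬((p2 ∨ (p2 ⊕ p4)) ∧ p1)   — expand ⊕
≡ (p2 ∨ ((p2 ∨ p4) ∧ ¬(p2 ∧ p4)) ∨ p1) ∧ ¬((p2 ∨ ((p2 ∨ p4) ∧ ¬(p2 ∧ p4))) ∧ p1)   — expand ⊕
≡ (p2 ∨ ((p2 ∨ p4) ∧ (¬p2 ∨ ¬p4)) ∨ p1) ∧ ¬((p2 ∨ ((p2 ∨ p4) ∧ ¬(p2 ∧ p4))) ∧ p1)   — De Morgan
≡ (p2 ∨ ((p2 ∨ p4) ∧ (¬p2 ∨ ¬p4)) ∨ p1) ∧ (¬(p2 ∨ ((p2 ∨ p4) ∧ ¬(p2 ∧ p4))) ∨ ¬p1)   — De Morgan
≡ (p2 ∨ ((p2 ∨ p4) ∧ (¬p2 ∨ ¬p4)) ∨ p1) ∧ ((¬p2 ∧ ¬((p2 ∨ p4) ∧ ¬(p2 ∧ p4))) ∨ ¬p1)   — De Morgan
≡ (p2 ∨ ((p2 ∨ p4) ∧ (¬p2 ∨ ¬p4)) ∨ p1) ∧ ((¬p2 ∧ (¬(p2 ∨ p4) ∨ ¬¬(p2 ∧ p4))) ∨ ¬p1)   — De Morgan
≡ (p2 ∨ ((p2 ∨ p4) ∧ (¬p2 ∨ ¬p4)) ∨ p1) ∧ ((¬p2 ∧ ((¬p2 ∧ ¬p4) ∨ ¬¬(p2 ∧ p4))) ∨ ¬p1)   — De Morgan
≡ (p2 ∨ ((p2 ∨ p4) ∧ (¬p2 ∨ ¬p4)) ∨ p1) ∧ ((¬p2 ∧ ((¬p2 ∧ ¬p4) ∨ (p2 ∧ p4))) ∨ ¬p1)   — double negation
≡ (p2 ∨ p2 ∨ p4 ∨ p1) ∧ (p2 ∨ ¬p2 ∨ ¬p4 ∨ p1) ∧ (¬p2 ∨ ¬p1) ∧ (¬p2 ∨ p2 ∨ ¬p1) ∧ (¬p2 ∨ p4 ∨ ¬p1) ∧ (¬p4 ∨ p2 ∨ ¬p1) ∧ (¬p4 ∨ p4 ∨ ¬p1)   — distribute ∨ over ∧
≡ (p2 ∨ p4 ∨ p1) ∧ (¬p2 ∨ ¬p1) ∧ (¬p4 ∨ p2 ∨ ¬p1)   — simplify

(p2 ∨ p4 ∨ p1) ∧ (¬p2 ∨ ¬p1) ∧ (¬p4 ∨ p2 ∨ ¬p1)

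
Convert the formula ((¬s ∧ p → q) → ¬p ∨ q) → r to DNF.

s ∧ p ∧ ¬q ∨ r

((¬s ∧ p → q) → ¬p ∨ q) → r
⇔ ¬((¬s ∧ p → q) → ¬p ∨ q) ∨ r   — eliminate →
⇔ ¬(¬(¬s ∧ p → q) ∨ ¬p ∨ q) ∨ r   — eliminate →
⇔ ¬(¬(¬(¬s ∧ p) ∨ q) ∨ ¬p ∨ q) ∨ r   — eliminate →
⇔ ¬¬(¬(¬s ∧ p) ∨ q) ∧ ¬¬p ∧ ¬q ∨ r   — De Morgan
⇔ (¬(¬s ∧ p) ∨ q) ∧ ¬¬p ∧ ¬q ∨ r   — double negation
⇔ (¬¬s ∨ ¬p ∨ q) ∧ ¬¬p ∧ ¬q ∨ r   — De Morgan
⇔ (s ∨ ¬p ∨ q) ∧ ¬¬p ∧ ¬q ∨ r   — double negation
⇔ (s ∨ ¬p ∨ q) ∧ p ∧ ¬q ∨ r   — double negation
⇔ s ∧ p ∧ ¬q ∨ ¬p ∧ p ∧ ¬q ∨ q ∧ p ∧ ¬q ∨ r   — distribute ∧ over ∨
⇔ s ∧ p ∧ ¬q ∨ r   — simplify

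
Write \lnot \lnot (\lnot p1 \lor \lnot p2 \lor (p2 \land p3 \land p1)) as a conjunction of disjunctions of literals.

\lnot \lnot (\lnot p1 \lor \lnot p2 \lor (p2 \land p3 \land p1))
≡ \lnot p1 \lor \lnot p2 \lor (p2 \land p3 \land p1)   — double negation
≡ (\lnot p1 \lor \lnot p2 \lor p2) \land (\lnot p1 \lor \lnot p2 \lor p3) \land (\lnot p1 \lor \lnot p2 \lor p1)   — distribute \lor over \land
≡ \lnot p1 \lor \lnot p2 \lor p3   — simplify

\lnot p1 \lor \lnot p2 \lor p3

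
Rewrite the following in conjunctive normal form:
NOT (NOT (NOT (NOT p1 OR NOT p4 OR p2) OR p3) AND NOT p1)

NOT (NOT (NOT (NOT p1 OR NOT p4 OR p2) OR p3) AND NOT p1)
≡ NOT NOT (NOT (NOT p1 OR NOT p4 OR p2) OR p3) OR NOT NOT p1   [De Morgan]
≡ NOT (NOT p1 OR NOT p4 OR p2) OR p3 OR NOT NOT p1   [double negation]
≡ (NOT NOT p1 AND NOT NOT p4 AND NOT p2) OR p3 OR NOT NOT p1   [De Morgan]
≡ (p1 AND NOT NOT p4 AND NOT p2) OR p3 OR NOT NOT p1   [double negation]
≡ (p1 AND p4 AND NOT p2) OR p3 OR NOT NOT p1   [double negation]
≡ (p1 AND p4 AND NOT p2) OR p3 OR p1   [double negation]
≡ (p1 OR p3 OR p1) AND (p4 OR p3 OR p1) AND (NOT p2 OR p3 OR p1)   [distribute OR over AND]
≡ p1 OR p3   [simplify]

p1 OR p3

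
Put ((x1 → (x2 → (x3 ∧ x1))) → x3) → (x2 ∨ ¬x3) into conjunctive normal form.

¬x3 ∨ x2

((x1 → (x2 → (x3 ∧ x1))) → x3) → (x2 ∨ ¬x3)
= ¬((x1 → (x2 → (x3 ∧ x1))) → x3) ∨ x2 ∨ ¬x3   — eliminate →
= ¬(¬(x1 → (x2 → (x3 ∧ x1))) ∨ x3) ∨ x2 ∨ ¬x3   — eliminate →
= ¬(¬(¬x1 ∨ (x2 → (x3 ∧ x1))) ∨ x3) ∨ x2 ∨ ¬x3   — eliminate →
= ¬(¬(¬x1 ∨ ¬x2 ∨ (x3 ∧ x1)) ∨ x3) ∨ x2 ∨ ¬x3   — eliminate →
= (¬¬(¬x1 ∨ ¬x2 ∨ (x3 ∧ x1)) ∧ ¬x3) ∨ x2 ∨ ¬x3   — De Morgan
= ((¬x1 ∨ ¬x2 ∨ (x3 ∧ x1)) ∧ ¬x3) ∨ x2 ∨ ¬x3   — double negation
= (¬x1 ∨ ¬x2 ∨ x3 ∨ x2 ∨ ¬x3) ∧ (¬x1 ∨ ¬x2 ∨ x1 ∨ x2 ∨ ¬x3) ∧ (¬x3 ∨ x2 ∨ ¬x3)   — distribute ∨ over ∧
= ¬x3 ∨ x2   — simplify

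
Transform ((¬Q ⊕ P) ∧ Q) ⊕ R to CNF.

(¬Q ∨ P ∨ R) ∧ (Q ∨ R) ∧ (¬P ∨ ¬Q ∨ ¬R)

((¬Q ⊕ P) ∧ Q) ⊕ R
= (((¬Q ⊕ P) ∧ Q) ∨ R) ∧ ¬((¬Q ⊕ P) ∧ Q ∧ R)
= (((¬Q ∨ P) ∧ ¬(¬Q ∧ P) ∧ Q) ∨ R) ∧ ¬((¬Q ⊕ P) ∧ Q ∧ R)
= (((¬Q ∨ P) ∧ ¬(¬Q ∧ P) ∧ Q) ∨ R) ∧ ¬((¬Q ∨ P) ∧ ¬(¬Q ∧ P) ∧ Q ∧ R)
= (((¬Q ∨ P) ∧ (¬¬Q ∨ ¬P) ∧ Q) ∨ R) ∧ ¬((¬Q ∨ P) ∧ ¬(¬Q ∧ P) ∧ Q ∧ R)
= (((¬Q ∨ P) ∧ (Q ∨ ¬P) ∧ Q) ∨ R) ∧ ¬((¬Q ∨ P) ∧ ¬(¬Q ∧ P) ∧ Q ∧ R)
= (((¬Q ∨ P) ∧ (Q ∨ ¬P) ∧ Q) ∨ R) ∧ (¬(¬Q ∨ P) ∨ ¬¬(¬Q ∧ P) ∨ ¬Q ∨ ¬R)
= (((¬Q ∨ P) ∧ (Q ∨ ¬P) ∧ Q) ∨ R) ∧ ((¬¬Q ∧ ¬P) ∨ ¬¬(¬Q ∧ P) ∨ ¬Q ∨ ¬R)
= (((¬Q ∨ P) ∧ (Q ∨ ¬P) ∧ Q) ∨ R) ∧ ((Q ∧ ¬P) ∨ ¬¬(¬Q ∧ P) ∨ ¬Q ∨ ¬R)
= (((¬Q ∨ P) ∧ (Q ∨ ¬P) ∧ Q) ∨ R) ∧ ((Q ∧ ¬P) ∨ (¬Q ∧ P) ∨ ¬Q ∨ ¬R)
= (¬Q ∨ P ∨ R) ∧ (Q ∨ ¬P ∨ R) ∧ (Q ∨ R) ∧ (Q ∨ ¬Q ∨ ¬Q ∨ ¬R) ∧ (Q ∨ P ∨ ¬Q ∨ ¬R) ∧ (¬P ∨ ¬Q ∨ ¬Q ∨ ¬R) ∧ (¬P ∨ P ∨ ¬Q ∨ ¬R)
= (¬Q ∨ P ∨ R) ∧ (Q ∨ R) ∧ (¬P ∨ ¬Q ∨ ¬R)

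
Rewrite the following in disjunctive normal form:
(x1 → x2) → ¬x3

(x1 ∧ ¬x2) ∨ ¬x3

(x1 → x2) → ¬x3
⇔ ¬(x1 → x2) ∨ ¬x3   [eliminate →]
⇔ ¬(¬x1 ∨ x2) ∨ ¬x3   [eliminate →]
⇔ (¬¬x1 ∧ ¬x2) ∨ ¬x3   [De Morgan]
⇔ (x1 ∧ ¬x2) ∨ ¬x3   [double negation]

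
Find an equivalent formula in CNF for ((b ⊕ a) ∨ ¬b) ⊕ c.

(¬b ∨ ¬a ∨ c) ∧ (¬b ∨ a ∨ ¬c) ∧ (b ∨ ¬c)

((b ⊕ a) ∨ ¬b) ⊕ c
≡ ((b ⊕ a) ∨ ¬b ∨ c) ∧ ¬(((b ⊕ a) ∨ ¬b) ∧ c)   [expand ⊕]
≡ (((b ∨ a) ∧ ¬(b ∧ a)) ∨ ¬b ∨ c) ∧ ¬(((b ⊕ a) ∨ ¬b) ∧ c)   [expand ⊕]
≡ (((b ∨ a) ∧ ¬(b ∧ a)) ∨ ¬b ∨ c) ∧ ¬((((b ∨ a) ∧ ¬(b ∧ a)) ∨ ¬b) ∧ c)   [expand ⊕]
≡ (((b ∨ a) ∧ (¬b ∨ ¬a)) ∨ ¬b ∨ c) ∧ ¬((((b ∨ a) ∧ ¬(b ∧ a)) ∨ ¬b) ∧ c)   [De Morgan]
≡ (((b ∨ a) ∧ (¬b ∨ ¬a)) ∨ ¬b ∨ c) ∧ (¬(((b ∨ a) ∧ ¬(b ∧ a)) ∨ ¬b) ∨ ¬c)   [De Morgan]
≡ (((b ∨ a) ∧ (¬b ∨ ¬a)) ∨ ¬b ∨ c) ∧ ((¬((b ∨ a) ∧ ¬(b ∧ a)) ∧ ¬¬b) ∨ ¬c)   [De Morgan]
≡ (((b ∨ a) ∧ (¬b ∨ ¬a)) ∨ ¬b ∨ c) ∧ (((¬(b ∨ a) ∨ ¬¬(b ∧ a)) ∧ ¬¬b) ∨ ¬c)   [De Morgan]
≡ (((b ∨ a) ∧ (¬b ∨ ¬a)) ∨ ¬b ∨ c) ∧ ((((¬b ∧ ¬a) ∨ ¬¬(b ∧ a)) ∧ ¬¬b) ∨ ¬c)   [De Morgan]
≡ (((b ∨ a) ∧ (¬b ∨ ¬a)) ∨ ¬b ∨ c) ∧ ((((¬b ∧ ¬a) ∨ (b ∧ a)) ∧ ¬¬b) ∨ ¬c)   [double negation]
≡ (((b ∨ a) ∧ (¬b ∨ ¬a)) ∨ ¬b ∨ c) ∧ ((((¬b ∧ ¬a) ∨ (b ∧ a)) ∧ b) ∨ ¬c)   [double negation]
≡ (b ∨ a ∨ ¬b ∨ c) ∧ (¬b ∨ ¬a ∨ ¬b ∨ c) ∧ (¬b ∨ b ∨ ¬c) ∧ (¬b ∨ a ∨ ¬c) ∧ (¬a ∨ b ∨ ¬c) ∧ (¬a ∨ a ∨ ¬c) ∧ (b ∨ ¬c)   [distribute ∨ over ∧]
≡ (¬b ∨ ¬a ∨ c) ∧ (¬b ∨ a ∨ ¬c) ∧ (b ∨ ¬c)   [simplify]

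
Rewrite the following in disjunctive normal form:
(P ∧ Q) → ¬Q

(P ∧ Q) → ¬Q
≡ ¬(P ∧ Q) ∨ ¬Q   [eliminate →]
≡ ¬P ∨ ¬Q ∨ ¬Q   [De Morgan]
≡ ¬P ∨ ¬Q   [simplify]

¬P ∨ ¬Q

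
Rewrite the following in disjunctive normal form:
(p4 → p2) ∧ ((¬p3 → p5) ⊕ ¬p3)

(p4 → p2) ∧ ((¬p3 → p5) ⊕ ¬p3)
≡ (¬p4 ∨ p2) ∧ ((¬p3 → p5) ⊕ ¬p3)
≡ (¬p4 ∨ p2) ∧ (((¬p3 → p5) ∧ ¬¬p3) ∨ (¬(¬p3 → p5) ∧ ¬p3))
≡ (¬p4 ∨ p2) ∧ (((¬¬p3 ∨ p5) ∧ ¬¬p3) ∨ (¬(¬p3 → p5) ∧ ¬p3))
≡ (¬p4 ∨ p2) ∧ (((¬¬p3 ∨ p5) ∧ ¬¬p3) ∨ (¬(¬¬p3 ∨ p5) ∧ ¬p3))
≡ (¬p4 ∨ p2) ∧ (((p3 ∨ p5) ∧ ¬¬p3) ∨ (¬(¬¬p3 ∨ p5) ∧ ¬p3))
≡ (¬p4 ∨ p2) ∧ (((p3 ∨ p5) ∧ p3) ∨ (¬(¬¬p3 ∨ p5) ∧ ¬p3))
≡ (¬p4 ∨ p2) ∧ (((p3 ∨ p5) ∧ p3) ∨ (¬¬¬p3 ∧ ¬p5 ∧ ¬p3))
≡ (¬p4 ∨ p2) ∧ (((p3 ∨ p5) ∧ p3) ∨ (¬p3 ∧ ¬p5 ∧ ¬p3))
≡ (¬p4 ∧ p3 ∧ p3) ∨ (¬p4 ∧ p5 ∧ p3) ∨ (¬p4 ∧ ¬p3 ∧ ¬p5 ∧ ¬p3) ∨ (p2 ∧ p3 ∧ p3) ∨ (p2 ∧ p5 ∧ p3) ∨ (p2 ∧ ¬p3 ∧ ¬p5 ∧ ¬p3)
≡ (¬p4 ∧ p3) ∨ (¬p4 ∧ ¬p3 ∧ ¬p5) ∨ (p2 ∧ p3) ∨ (p2 ∧ ¬p3 ∧ ¬p5)

(¬p4 ∧ p3) ∨ (¬p4 ∧ ¬p3 ∧ ¬p5) ∨ (p2 ∧ p3) ∨ (p2 ∧ ¬p3 ∧ ¬p5)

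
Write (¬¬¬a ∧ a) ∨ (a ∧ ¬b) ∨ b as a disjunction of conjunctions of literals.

(¬¬¬a ∧ a) ∨ (a ∧ ¬b) ∨ b
= (¬a ∧ a) ∨ (a ∧ ¬b) ∨ b   (double negation)
= (a ∧ ¬b) ∨ b   (simplify)

(a ∧ ¬b) ∨ b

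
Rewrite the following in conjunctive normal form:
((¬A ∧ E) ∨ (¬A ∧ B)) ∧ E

¬A ∧ E

((¬A ∧ E) ∨ (¬A ∧ B)) ∧ E
= (¬A ∨ ¬A) ∧ (¬A ∨ B) ∧ (E ∨ ¬A) ∧ (E ∨ B) ∧ E   [distribute ∨ over ∧]
= ¬A ∧ E   [simplify]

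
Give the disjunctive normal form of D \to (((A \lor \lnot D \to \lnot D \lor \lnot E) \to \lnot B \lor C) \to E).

D \to (((A \lor \lnot D \to \lnot D \lor \lnot E) \to \lnot B \lor C) \to E)
≡ \lnot D \lor (((A \lor \lnot D \to \lnot D \lor \lnot E) \to \lnot B \lor C) \to E)
≡ \lnot D \lor \lnot ((A \lor \lnot D \to \lnot D \lor \lnot E) \to \lnot B \lor C) \lor E
≡ \lnot D \lor \lnot (\lnot (A \lor \lnot D \to \lnot D \lor \lnot E) \lor \lnot B \lor C) \lor E
≡ \lnot D \lor \lnot (\lnot (\lnot (A \lor \lnot D) \lor \lnot D \lor \lnot E) \lor \lnot B \lor C) \lor E
≡ \lnot D \lor \lnot \lnot (\lnot (A \lor \lnot D) \lor \lnot D \lor \lnot E) \land \lnot \lnot B \land \lnot C \lor E
≡ \lnot D \lor (\lnot (A \lor \lnot D) \lor \lnot D \lor \lnot E) \land \lnot \lnot B \land \lnot C \lor E
≡ \lnot D \lor (\lnot A \land \lnot \lnot D \lor \lnot D \lor \lnot E) \land \lnot \lnot B \land \lnot C \lor E
≡ \lnot D \lor (\lnot A \land D \lor \lnot D \lor \lnot E) \land \lnot \lnot B \land \lnot C \lor E
≡ \lnot D \lor (\lnot A \land D \lor \lnot D \lor \lnot E) \land B \land \lnot C \lor E
≡ \lnot D \lor \lnot A \land D \land B \land \lnot C \lor \lnot D \land B \land \lnot C \lor \lnot E \land B \land \lnot C \lor E
≡ \lnot D \lor \lnot A \land D \land B \land \lnot C \lor \lnot E \land B \land \lnot C \lor E

\lnot D \lor \lnot A \land D \land B \land \lnot C \lor \lnot E \land B \land \lnot C \lor E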